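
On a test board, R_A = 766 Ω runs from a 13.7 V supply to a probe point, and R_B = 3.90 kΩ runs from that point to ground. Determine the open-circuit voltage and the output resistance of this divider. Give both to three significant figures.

V_th is the open-circuit tap voltage: 13.7 × 3900/(766 + 3900) = 11.5 V.
With the supply zeroed, R_A and R_B appear in parallel from the tap: R_th = R_A‖R_B = (766 × 3900)/4666 = 640 Ω.

V_th = 11.5 V, R_th = 640 Ω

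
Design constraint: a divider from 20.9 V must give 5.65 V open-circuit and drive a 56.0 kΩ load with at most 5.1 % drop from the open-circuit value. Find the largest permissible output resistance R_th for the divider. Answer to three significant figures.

Loading drop = R_th/(R_th + R_L) ≤ 0.0510, so R_th ≤ R_L · ε/(1−ε) = 56.0 kΩ × 0.0510/0.9490 = 3.01 kΩ.

R_th ≤ 3.01 kΩ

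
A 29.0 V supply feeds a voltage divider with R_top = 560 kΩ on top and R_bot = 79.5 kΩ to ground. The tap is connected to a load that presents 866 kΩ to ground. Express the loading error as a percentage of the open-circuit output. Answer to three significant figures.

The divider's output (Thévenin) resistance is R_top‖R_bot = 69.62 kΩ.
Fractional drop under load = R_th/(R_th + R_L) = 69.62 / (69.62 + 866) = 0.07441.
So the output falls by 7.44 %.

7.44 %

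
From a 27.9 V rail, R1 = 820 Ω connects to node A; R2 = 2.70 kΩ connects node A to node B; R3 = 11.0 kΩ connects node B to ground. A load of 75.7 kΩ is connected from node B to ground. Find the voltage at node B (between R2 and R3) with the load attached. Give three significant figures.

At node B, R3 is in parallel with the load: R3‖R_L = 9604 Ω.
Below node A the resistance is R2 + (R3‖R_L) = 12300 Ω, so V_A = 27.9 × 12300/13120 = 26.16 V.
Then V_B = V_A × (R3‖R_L)/(R2 + R3‖R_L) = 26.16 × 9604/12300 = 20.4 V.

V ≈ 20.4 V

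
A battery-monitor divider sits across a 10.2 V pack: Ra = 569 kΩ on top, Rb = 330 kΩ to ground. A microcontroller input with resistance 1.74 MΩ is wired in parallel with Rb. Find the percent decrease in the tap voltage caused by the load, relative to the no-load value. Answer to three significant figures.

10.7 %

The divider's output (Thévenin) resistance is Ra‖Rb = 208.9 kΩ.
Fractional drop under load = R_th/(R_th + R_L) = 208.9 / (208.9 + 1740) = 0.1072.
So the output falls by 10.7 %.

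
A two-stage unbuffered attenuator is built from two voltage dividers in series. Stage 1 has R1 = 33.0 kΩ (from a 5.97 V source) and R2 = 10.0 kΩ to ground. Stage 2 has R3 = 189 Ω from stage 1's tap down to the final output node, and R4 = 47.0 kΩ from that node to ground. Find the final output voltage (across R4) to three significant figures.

V_out ≈ 1.19 V

Stage 2 presents R3+R4 = 47190 Ω as a load on stage 1's tap.
Stage 1's lower leg becomes R2‖(R3+R4) = 8251 Ω, so V_mid = 5.97 × 8251/41250 = 1.194 V.
Stage 2 is itself unloaded: V_out = V_mid × R4/(R3+R4) = 1.194 × 47000/47190 = 1.19 V.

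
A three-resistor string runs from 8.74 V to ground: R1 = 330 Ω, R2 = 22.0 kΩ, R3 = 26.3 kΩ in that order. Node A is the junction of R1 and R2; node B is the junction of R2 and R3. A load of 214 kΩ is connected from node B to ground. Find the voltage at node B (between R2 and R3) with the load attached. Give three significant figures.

At node B, R3 is in parallel with the load: R3‖R_L = 23420 Ω.
Below node A the resistance is R2 + (R3‖R_L) = 45420 Ω, so V_A = 8.74 × 45420/45750 = 8.677 V.
Then V_B = V_A × (R3‖R_L)/(R2 + R3‖R_L) = 8.677 × 23420/45420 = 4.47 V.

V ≈ 4.47 V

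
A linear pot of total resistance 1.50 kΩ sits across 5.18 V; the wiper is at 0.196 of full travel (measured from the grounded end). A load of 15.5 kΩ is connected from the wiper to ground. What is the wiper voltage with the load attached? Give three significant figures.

The wiper splits the pot into (1−α)R = 1206 Ω above and αR = 294.0 Ω below.
Lower section ‖ load = 288.5 Ω.
V_wiper = 5.18 × 288.5/(1206 + 288.5) = 1.00 V.

V ≈ 1.00 V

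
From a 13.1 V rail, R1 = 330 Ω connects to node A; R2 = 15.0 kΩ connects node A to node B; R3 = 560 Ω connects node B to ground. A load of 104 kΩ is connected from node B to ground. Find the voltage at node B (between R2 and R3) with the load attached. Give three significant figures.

V ≈ 0.459 V

At node B, R3 is in parallel with the load: R3‖R_L = 557.0 Ω.
Below node A the resistance is R2 + (R3‖R_L) = 15560 Ω, so V_A = 13.1 × 15560/15890 = 12.83 V.
Then V_B = V_A × (R3‖R_L)/(R2 + R3‖R_L) = 12.83 × 557.0/15560 = 0.459 V.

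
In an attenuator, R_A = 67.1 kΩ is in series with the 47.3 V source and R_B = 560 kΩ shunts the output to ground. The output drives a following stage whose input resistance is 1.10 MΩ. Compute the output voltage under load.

The load sits in parallel with R_B: R_B‖R_L = (560 × 1100) / (560 + 1100) = 371.1 kΩ.
V_out = 47.3 × 371.1 / (67.1 + 371.1) = 47.3 × 371.1/438.2 = 40.1 V.
(Unloaded it would have been 42.2 V.)

V_out ≈ 40.1 V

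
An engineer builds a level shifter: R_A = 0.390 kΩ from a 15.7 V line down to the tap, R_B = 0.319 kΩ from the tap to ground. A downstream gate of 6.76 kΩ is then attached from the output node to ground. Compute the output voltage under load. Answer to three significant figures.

The load sits in parallel with R_B: R_B‖R_L = (319 × 6760) / (319 + 6760) = 304.6 Ω.
V_out = 15.7 × 304.6 / (390 + 304.6) = 15.7 × 304.6/694.6 = 6.89 V.

V_out ≈ 6.89 V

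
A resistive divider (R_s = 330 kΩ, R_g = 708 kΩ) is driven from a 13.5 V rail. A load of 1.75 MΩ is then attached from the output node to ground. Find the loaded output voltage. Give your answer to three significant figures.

The load sits in parallel with R_g: R_g‖R_L = (708 × 1750) / (708 + 1750) = 504.1 kΩ.
V_out = 13.5 × 504.1 / (330 + 504.1) = 13.5 × 504.1/834.1 = 8.16 V.

V_out ≈ 8.16 V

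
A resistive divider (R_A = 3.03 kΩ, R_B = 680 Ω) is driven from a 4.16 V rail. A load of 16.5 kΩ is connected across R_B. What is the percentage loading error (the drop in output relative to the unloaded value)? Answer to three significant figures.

The divider's output (Thévenin) resistance is R_A‖R_B = 555.4 Ω.
Fractional drop under load = R_th/(R_th + R_L) = 555.4 / (555.4 + 16500) = 0.03256.
So the output falls by 3.26 %.

3.26 %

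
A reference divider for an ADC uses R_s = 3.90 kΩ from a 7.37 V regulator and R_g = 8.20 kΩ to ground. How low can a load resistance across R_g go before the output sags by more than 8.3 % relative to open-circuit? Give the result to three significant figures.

Output resistance R_th = R_s‖R_g = (3.90 × 8.20)/12.10 = 2.643 kΩ.
The fractional drop is R_th/(R_th + R_L); requiring this ≤ 0.0830 gives R_L ≥ R_th(1/0.0830 − 1) = 2.643 × 11.05 = 29.2 kΩ.

R_L(min) ≈ 29.2 kΩ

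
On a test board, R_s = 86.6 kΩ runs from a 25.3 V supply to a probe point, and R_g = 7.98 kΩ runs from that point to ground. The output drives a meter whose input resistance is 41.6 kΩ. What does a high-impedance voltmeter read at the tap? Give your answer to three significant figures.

V_out ≈ 1.82 V

The load sits in parallel with R_g: R_g‖R_L = (7.98 × 41.6) / (7.98 + 41.6) = 6.696 kΩ.
V_out = 25.3 × 6.696 / (86.6 + 6.696) = 25.3 × 6.696/93.30 = 1.82 V.
(Unloaded it would have been 2.13 V.)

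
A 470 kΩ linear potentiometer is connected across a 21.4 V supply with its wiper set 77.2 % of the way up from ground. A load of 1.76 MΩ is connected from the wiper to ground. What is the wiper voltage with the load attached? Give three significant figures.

The wiper splits the pot into (1−α)R = 107.2 kΩ above and αR = 362.8 kΩ below.
Lower section ‖ load = 300.8 kΩ.
V_wiper = 21.4 × 300.8/(107.2 + 300.8) = 15.8 V.

V ≈ 15.8 V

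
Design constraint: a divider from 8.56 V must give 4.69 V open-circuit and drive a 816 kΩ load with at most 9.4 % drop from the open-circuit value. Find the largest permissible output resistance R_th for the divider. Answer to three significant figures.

R_th ≤ 84.7 kΩ

Loading drop = R_th/(R_th + R_L) ≤ 0.0940, so R_th ≤ R_L · ε/(1−ε) = 816 kΩ × 0.0940/0.9060 = 84.7 kΩ.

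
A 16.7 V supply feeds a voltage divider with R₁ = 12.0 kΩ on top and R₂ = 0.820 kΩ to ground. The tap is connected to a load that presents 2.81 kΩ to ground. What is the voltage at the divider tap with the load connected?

The load sits in parallel with R₂: R₂‖R_L = (820 × 2810) / (820 + 2810) = 634.8 Ω.
V_out = 16.7 × 634.8 / (12000 + 634.8) = 16.7 × 634.8/12630 = 0.839 V.
(Unloaded it would have been 1.07 V.)

V_out ≈ 0.839 V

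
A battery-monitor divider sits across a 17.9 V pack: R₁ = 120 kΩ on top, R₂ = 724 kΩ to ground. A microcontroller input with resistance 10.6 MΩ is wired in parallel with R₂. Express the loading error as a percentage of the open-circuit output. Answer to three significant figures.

The divider's output (Thévenin) resistance is R₁‖R₂ = 102.9 kΩ.
Fractional drop under load = R_th/(R_th + R_L) = 102.9 / (102.9 + 10600) = 0.009618.
So the output falls by 0.962 %.

0.962 %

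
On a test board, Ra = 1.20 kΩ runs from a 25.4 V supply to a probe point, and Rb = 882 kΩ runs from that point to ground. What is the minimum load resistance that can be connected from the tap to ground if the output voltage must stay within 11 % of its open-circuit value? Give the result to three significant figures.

Output resistance R_th = Ra‖Rb = (1.20 × 882)/883.2 = 1.198 kΩ.
The fractional drop is R_th/(R_th + R_L); requiring this ≤ 0.110 gives R_L ≥ R_th(1/0.110 − 1) = 1.198 × 8.091 = 9.70 kΩ.

R_L(min) ≈ 9.70 kΩ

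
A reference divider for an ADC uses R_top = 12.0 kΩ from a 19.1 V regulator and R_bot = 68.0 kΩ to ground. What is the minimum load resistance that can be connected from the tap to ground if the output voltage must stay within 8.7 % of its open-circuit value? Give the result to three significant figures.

Output resistance R_th = R_top‖R_bot = (12.0 × 68.0)/80.00 = 10.20 kΩ.
The fractional drop is R_th/(R_th + R_L); requiring this ≤ 0.0870 gives R_L ≥ R_th(1/0.0870 − 1) = 10.20 × 10.49 = 107 kΩ.

R_L(min) ≈ 107 kΩ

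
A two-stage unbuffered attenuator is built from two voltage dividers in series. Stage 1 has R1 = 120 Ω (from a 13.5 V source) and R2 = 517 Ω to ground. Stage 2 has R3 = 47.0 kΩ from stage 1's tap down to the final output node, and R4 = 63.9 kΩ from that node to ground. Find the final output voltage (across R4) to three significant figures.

V_out ≈ 6.31 V

Stage 2 presents R3+R4 = 110900 Ω as a load on stage 1's tap.
Stage 1's lower leg becomes R2‖(R3+R4) = 514.6 Ω, so V_mid = 13.5 × 514.6/634.6 = 10.95 V.
Stage 2 is itself unloaded: V_out = V_mid × R4/(R3+R4) = 10.95 × 63900/110900 = 6.31 V.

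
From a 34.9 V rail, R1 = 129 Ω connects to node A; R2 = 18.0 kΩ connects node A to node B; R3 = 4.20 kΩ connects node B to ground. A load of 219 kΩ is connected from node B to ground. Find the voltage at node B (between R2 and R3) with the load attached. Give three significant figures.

At node B, R3 is in parallel with the load: R3‖R_L = 4121 Ω.
Below node A the resistance is R2 + (R3‖R_L) = 22120 Ω, so V_A = 34.9 × 22120/22250 = 34.70 V.
Then V_B = V_A × (R3‖R_L)/(R2 + R3‖R_L) = 34.70 × 4121/22120 = 6.46 V.

V ≈ 6.46 V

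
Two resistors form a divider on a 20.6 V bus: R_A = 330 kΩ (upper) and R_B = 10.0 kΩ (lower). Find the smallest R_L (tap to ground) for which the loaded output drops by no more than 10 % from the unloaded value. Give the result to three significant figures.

Output resistance R_th = R_A‖R_B = (330 × 10.0)/340.0 = 9.706 kΩ.
The fractional drop is R_th/(R_th + R_L); requiring this ≤ 0.100 gives R_L ≥ R_th(1/0.100 − 1) = 9.706 × 9.000 = 87.4 kΩ.

R_L(min) ≈ 87.4 kΩ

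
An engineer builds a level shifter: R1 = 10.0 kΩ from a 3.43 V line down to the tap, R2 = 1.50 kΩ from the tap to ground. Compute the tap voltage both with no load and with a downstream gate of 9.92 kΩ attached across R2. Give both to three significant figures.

Open-circuit: V = 3.43 × 1.50/(10.0 + 1.50) = 0.447 V.
With the load, R2 becomes R2‖R_L = 1.303 kΩ, so V = 3.43 × 1.303/11.30 = 0.395 V.

Unloaded: 0.447 V; loaded: 0.395 V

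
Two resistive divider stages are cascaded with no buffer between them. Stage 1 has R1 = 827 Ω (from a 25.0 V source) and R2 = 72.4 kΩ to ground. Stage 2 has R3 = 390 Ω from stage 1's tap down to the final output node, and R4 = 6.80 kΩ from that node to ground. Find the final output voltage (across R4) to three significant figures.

Stage 2 presents R3+R4 = 7190 Ω as a load on stage 1's tap.
Stage 1's lower leg becomes R2‖(R3+R4) = 6540 Ω, so V_mid = 25.0 × 6540/7367 = 22.19 V.
Stage 2 is itself unloaded: V_out = V_mid × R4/(R3+R4) = 22.19 × 6800/7190 = 21.0 V.

V_out ≈ 21.0 V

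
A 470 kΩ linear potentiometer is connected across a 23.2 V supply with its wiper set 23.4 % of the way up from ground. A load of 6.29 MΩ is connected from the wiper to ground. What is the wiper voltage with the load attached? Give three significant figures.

The wiper splits the pot into (1−α)R = 360.0 kΩ above and αR = 110.0 kΩ below.
Lower section ‖ load = 108.1 kΩ.
V_wiper = 23.2 × 108.1/(360.0 + 108.1) = 5.36 V.

V ≈ 5.36 V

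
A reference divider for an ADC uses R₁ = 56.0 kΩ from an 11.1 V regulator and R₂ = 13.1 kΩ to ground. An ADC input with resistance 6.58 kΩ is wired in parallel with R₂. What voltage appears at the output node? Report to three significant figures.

V_out ≈ 0.805 V

The load sits in parallel with R₂: R₂‖R_L = (13.1 × 6.58) / (13.1 + 6.58) = 4.380 kΩ.
V_out = 11.1 × 4.380 / (56.0 + 4.380) = 11.1 × 4.380/60.38 = 0.805 V.
(Unloaded it would have been 2.10 V.)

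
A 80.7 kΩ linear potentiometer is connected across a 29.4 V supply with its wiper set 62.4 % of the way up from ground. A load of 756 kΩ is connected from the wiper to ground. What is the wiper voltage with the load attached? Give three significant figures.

V ≈ 17.9 V

The wiper splits the pot into (1−α)R = 30.34 kΩ above and αR = 50.36 kΩ below.
Lower section ‖ load = 47.21 kΩ.
V_wiper = 29.4 × 47.21/(30.34 + 47.21) = 17.9 V.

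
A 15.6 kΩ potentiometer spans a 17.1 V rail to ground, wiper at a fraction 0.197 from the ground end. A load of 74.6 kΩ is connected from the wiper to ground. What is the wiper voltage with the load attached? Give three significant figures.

The wiper splits the pot into (1−α)R = 12.53 kΩ above and αR = 3.073 kΩ below.
Lower section ‖ load = 2.952 kΩ.
V_wiper = 17.1 × 2.952/(12.53 + 2.952) = 3.26 V.

V ≈ 3.26 V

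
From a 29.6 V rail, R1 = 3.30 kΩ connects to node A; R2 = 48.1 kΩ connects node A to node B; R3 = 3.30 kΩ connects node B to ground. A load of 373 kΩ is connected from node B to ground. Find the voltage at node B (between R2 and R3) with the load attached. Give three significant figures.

At node B, R3 is in parallel with the load: R3‖R_L = 3.271 kΩ.
Below node A the resistance is R2 + (R3‖R_L) = 51.37 kΩ, so V_A = 29.6 × 51.37/54.67 = 27.81 V.
Then V_B = V_A × (R3‖R_L)/(R2 + R3‖R_L) = 27.81 × 3.271/51.37 = 1.77 V.

V ≈ 1.77 V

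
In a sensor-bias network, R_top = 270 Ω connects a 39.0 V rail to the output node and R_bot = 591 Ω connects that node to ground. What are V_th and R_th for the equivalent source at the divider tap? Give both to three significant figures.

V_th = 26.8 V, R_th = 185 Ω

V_th is the open-circuit tap voltage: 39.0 × 591/(270 + 591) = 26.8 V.
With the supply zeroed, R_top and R_bot appear in parallel from the tap: R_th = R_top‖R_bot = (270 × 591)/861.0 = 185 Ω.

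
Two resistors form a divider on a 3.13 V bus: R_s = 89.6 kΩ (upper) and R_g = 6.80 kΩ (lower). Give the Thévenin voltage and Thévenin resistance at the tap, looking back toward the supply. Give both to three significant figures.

V_th = 0.221 V, R_th = 6.32 kΩ

V_th is the open-circuit tap voltage: 3.13 × 6.80/(89.6 + 6.80) = 0.221 V.
With the supply zeroed, R_s and R_g appear in parallel from the tap: R_th = R_s‖R_g = (89.6 × 6.80)/96.40 = 6.32 kΩ.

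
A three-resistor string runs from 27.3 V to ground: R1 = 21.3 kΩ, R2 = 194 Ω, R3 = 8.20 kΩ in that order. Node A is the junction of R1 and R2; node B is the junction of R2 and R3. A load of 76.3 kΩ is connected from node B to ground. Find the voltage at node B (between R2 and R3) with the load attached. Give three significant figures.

At node B, R3 is in parallel with the load: R3‖R_L = 7404 Ω.
Below node A the resistance is R2 + (R3‖R_L) = 7598 Ω, so V_A = 27.3 × 7598/28900 = 7.178 V.
Then V_B = V_A × (R3‖R_L)/(R2 + R3‖R_L) = 7.178 × 7404/7598 = 6.99 V.

V ≈ 6.99 V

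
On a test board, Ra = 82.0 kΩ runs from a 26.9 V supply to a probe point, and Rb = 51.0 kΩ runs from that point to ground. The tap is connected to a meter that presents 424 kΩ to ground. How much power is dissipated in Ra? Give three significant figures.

Total resistance from the source is Ra + (Rb‖R_L) = 127.5 kΩ, so I = 26.9/127.5 kΩ = 0.2109 mA.
P = I²·Ra = (0.2109 mA)² × 82.0 kΩ = 3.65 mW.

P ≈ 3.65 mW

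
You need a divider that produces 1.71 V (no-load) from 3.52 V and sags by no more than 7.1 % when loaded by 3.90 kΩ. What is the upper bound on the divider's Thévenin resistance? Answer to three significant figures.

R_th ≤ 298 Ω

Loading drop = R_th/(R_th + R_L) ≤ 0.0710, so R_th ≤ R_L · ε/(1−ε) = 3.90 kΩ × 0.0710/0.9290 = 298 Ω.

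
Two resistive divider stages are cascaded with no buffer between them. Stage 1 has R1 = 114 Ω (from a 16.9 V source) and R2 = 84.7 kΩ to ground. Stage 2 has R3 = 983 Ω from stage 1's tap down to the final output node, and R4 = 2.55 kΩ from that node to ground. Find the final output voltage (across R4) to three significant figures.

V_out ≈ 11.8 V

Stage 2 presents R3+R4 = 3533 Ω as a load on stage 1's tap.
Stage 1's lower leg becomes R2‖(R3+R4) = 3392 Ω, so V_mid = 16.9 × 3392/3506 = 16.35 V.
Stage 2 is itself unloaded: V_out = V_mid × R4/(R3+R4) = 16.35 × 2550/3533 = 11.8 V.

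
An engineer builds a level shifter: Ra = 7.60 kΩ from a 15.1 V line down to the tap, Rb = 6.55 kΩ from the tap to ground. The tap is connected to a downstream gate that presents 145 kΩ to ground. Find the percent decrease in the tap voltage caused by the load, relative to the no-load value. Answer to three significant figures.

2.37 %

The divider's output (Thévenin) resistance is Ra‖Rb = 3.518 kΩ.
Fractional drop under load = R_th/(R_th + R_L) = 3.518 / (3.518 + 145) = 0.02369.
So the output falls by 2.37 %.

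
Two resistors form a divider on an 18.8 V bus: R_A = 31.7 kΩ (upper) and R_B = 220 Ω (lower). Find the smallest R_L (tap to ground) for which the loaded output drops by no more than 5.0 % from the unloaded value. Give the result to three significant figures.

Output resistance R_th = R_A‖R_B = (31700 × 220)/31920 = 218.5 Ω.
The fractional drop is R_th/(R_th + R_L); requiring this ≤ 0.0500 gives R_L ≥ R_th(1/0.0500 − 1) = 218.5 × 19.00 = 4.15 kΩ.

R_L(min) ≈ 4.15 kΩ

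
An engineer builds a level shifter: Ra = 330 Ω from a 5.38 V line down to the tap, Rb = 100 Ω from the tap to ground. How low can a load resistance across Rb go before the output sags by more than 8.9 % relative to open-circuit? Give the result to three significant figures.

Output resistance R_th = Ra‖Rb = (330 × 100)/430.0 = 76.74 Ω.
The fractional drop is R_th/(R_th + R_L); requiring this ≤ 0.0890 gives R_L ≥ R_th(1/0.0890 − 1) = 76.74 × 10.24 = 786 Ω.

R_L(min) ≈ 786 Ω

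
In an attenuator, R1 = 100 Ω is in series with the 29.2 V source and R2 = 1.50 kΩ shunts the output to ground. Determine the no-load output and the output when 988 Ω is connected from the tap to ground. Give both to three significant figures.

Open-circuit: V = 29.2 × 1500/(100 + 1500) = 27.4 V.
With the load, R2 becomes R2‖R_L = 595.7 Ω, so V = 29.2 × 595.7/695.7 = 25.0 V.

Unloaded: 27.4 V; loaded: 25.0 V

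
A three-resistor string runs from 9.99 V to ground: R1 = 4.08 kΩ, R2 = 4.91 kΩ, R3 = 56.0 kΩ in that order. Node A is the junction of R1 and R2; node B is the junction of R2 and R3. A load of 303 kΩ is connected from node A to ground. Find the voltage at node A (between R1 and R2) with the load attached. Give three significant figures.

Below node A the series string R2+R3 = 60.91 kΩ sits in parallel with the 303 kΩ load: 50.72 kΩ.
V_A = 9.99 × 50.72/(4.08 + 50.72) = 9.25 V.

V ≈ 9.25 V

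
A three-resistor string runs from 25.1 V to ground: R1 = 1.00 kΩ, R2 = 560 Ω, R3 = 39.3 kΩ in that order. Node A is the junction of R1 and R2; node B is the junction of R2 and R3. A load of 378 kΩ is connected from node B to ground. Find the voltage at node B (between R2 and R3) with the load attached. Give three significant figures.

V ≈ 24.0 V

At node B, R3 is in parallel with the load: R3‖R_L = 35600 Ω.
Below node A the resistance is R2 + (R3‖R_L) = 36160 Ω, so V_A = 25.1 × 36160/37160 = 24.42 V.
Then V_B = V_A × (R3‖R_L)/(R2 + R3‖R_L) = 24.42 × 35600/36160 = 24.0 V.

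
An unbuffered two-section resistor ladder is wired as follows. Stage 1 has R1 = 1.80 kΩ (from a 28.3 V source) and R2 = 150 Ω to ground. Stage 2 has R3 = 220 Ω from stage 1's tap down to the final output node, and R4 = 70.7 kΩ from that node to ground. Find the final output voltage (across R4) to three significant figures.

Stage 2 presents R3+R4 = 70920 Ω as a load on stage 1's tap.
Stage 1's lower leg becomes R2‖(R3+R4) = 149.7 Ω, so V_mid = 28.3 × 149.7/1950 = 2.173 V.
Stage 2 is itself unloaded: V_out = V_mid × R4/(R3+R4) = 2.173 × 70700/70920 = 2.17 V.

V_out ≈ 2.17 V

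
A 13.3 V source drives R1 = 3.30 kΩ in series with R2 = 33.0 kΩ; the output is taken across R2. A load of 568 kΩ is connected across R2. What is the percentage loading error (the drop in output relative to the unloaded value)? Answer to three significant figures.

0.525 %

The divider's output (Thévenin) resistance is R1‖R2 = 3.000 kΩ.
Fractional drop under load = R_th/(R_th + R_L) = 3.000 / (3.000 + 568) = 0.005254.
So the output falls by 0.525 %.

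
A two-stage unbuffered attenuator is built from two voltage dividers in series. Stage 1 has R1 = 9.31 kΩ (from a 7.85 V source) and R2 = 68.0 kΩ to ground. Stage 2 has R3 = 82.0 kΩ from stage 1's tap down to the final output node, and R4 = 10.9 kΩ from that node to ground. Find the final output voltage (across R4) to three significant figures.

Stage 2 presents R3+R4 = 92.90 kΩ as a load on stage 1's tap.
Stage 1's lower leg becomes R2‖(R3+R4) = 39.26 kΩ, so V_mid = 7.85 × 39.26/48.57 = 6.345 V.
Stage 2 is itself unloaded: V_out = V_mid × R4/(R3+R4) = 6.345 × 10.9/92.90 = 0.745 V.

V_out ≈ 0.745 V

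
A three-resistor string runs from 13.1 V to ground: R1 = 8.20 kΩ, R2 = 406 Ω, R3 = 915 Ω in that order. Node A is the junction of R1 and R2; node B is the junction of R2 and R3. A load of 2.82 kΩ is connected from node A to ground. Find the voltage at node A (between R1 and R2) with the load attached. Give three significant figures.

Below node A the series string R2+R3 = 1321 Ω sits in parallel with the 2820 Ω load: 899.6 Ω.
V_A = 13.1 × 899.6/(8200 + 899.6) = 1.30 V.

V ≈ 1.30 V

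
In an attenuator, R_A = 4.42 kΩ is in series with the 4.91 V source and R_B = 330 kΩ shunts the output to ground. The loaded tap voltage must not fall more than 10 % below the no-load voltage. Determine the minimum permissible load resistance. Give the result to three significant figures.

Output resistance R_th = R_A‖R_B = (4.42 × 330)/334.4 = 4.362 kΩ.
The fractional drop is R_th/(R_th + R_L); requiring this ≤ 0.100 gives R_L ≥ R_th(1/0.100 − 1) = 4.362 × 9.000 = 39.3 kΩ.

R_L(min) ≈ 39.3 kΩ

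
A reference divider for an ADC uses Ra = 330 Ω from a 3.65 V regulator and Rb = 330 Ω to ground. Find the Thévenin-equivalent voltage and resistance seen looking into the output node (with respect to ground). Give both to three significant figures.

V_th is the open-circuit tap voltage: 3.65 × 330/(330 + 330) = 1.82 V.
With the supply zeroed, Ra and Rb appear in parallel from the tap: R_th = Ra‖Rb = (330 × 330)/660.0 = 165 Ω.

V_th = 1.82 V, R_th = 165 Ω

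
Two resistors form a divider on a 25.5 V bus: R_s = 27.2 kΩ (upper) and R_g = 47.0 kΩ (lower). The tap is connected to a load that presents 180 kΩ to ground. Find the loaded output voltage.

V_out ≈ 14.7 V

The load sits in parallel with R_g: R_g‖R_L = (47.0 × 180) / (47.0 + 180) = 37.27 kΩ.
V_out = 25.5 × 37.27 / (27.2 + 37.27) = 25.5 × 37.27/64.47 = 14.7 V.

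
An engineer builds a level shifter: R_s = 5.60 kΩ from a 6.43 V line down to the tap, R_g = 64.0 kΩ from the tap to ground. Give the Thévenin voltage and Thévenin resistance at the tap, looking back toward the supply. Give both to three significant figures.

V_th = 5.91 V, R_th = 5.15 kΩ

V_th is the open-circuit tap voltage: 6.43 × 64.0/(5.60 + 64.0) = 5.91 V.
With the supply zeroed, R_s and R_g appear in parallel from the tap: R_th = R_s‖R_g = (5.60 × 64.0)/69.60 = 5.15 kΩ.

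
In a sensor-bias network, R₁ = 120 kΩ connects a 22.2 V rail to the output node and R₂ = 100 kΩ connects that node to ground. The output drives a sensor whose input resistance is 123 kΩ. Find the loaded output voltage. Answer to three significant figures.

The load sits in parallel with R₂: R₂‖R_L = (100 × 123) / (100 + 123) = 55.16 kΩ.
V_out = 22.2 × 55.16 / (120 + 55.16) = 22.2 × 55.16/175.2 = 6.99 V.

V_out ≈ 6.99 V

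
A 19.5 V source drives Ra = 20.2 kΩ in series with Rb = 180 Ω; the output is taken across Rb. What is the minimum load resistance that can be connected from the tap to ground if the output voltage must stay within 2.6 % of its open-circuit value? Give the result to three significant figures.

Output resistance R_th = Ra‖Rb = (20200 × 180)/20380 = 178.4 Ω.
The fractional drop is R_th/(R_th + R_L); requiring this ≤ 0.0260 gives R_L ≥ R_th(1/0.0260 − 1) = 178.4 × 37.46 = 6.68 kΩ.

R_L(min) ≈ 6.68 kΩ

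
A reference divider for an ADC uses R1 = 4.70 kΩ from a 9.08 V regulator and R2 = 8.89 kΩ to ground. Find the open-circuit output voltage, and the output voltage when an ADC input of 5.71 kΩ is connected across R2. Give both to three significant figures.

Unloaded: 5.94 V; loaded: 3.86 V

Open-circuit: V = 9.08 × 8.89/(4.70 + 8.89) = 5.94 V.
With the load, R2 becomes R2‖R_L = 3.477 kΩ, so V = 9.08 × 3.477/8.177 = 3.86 V.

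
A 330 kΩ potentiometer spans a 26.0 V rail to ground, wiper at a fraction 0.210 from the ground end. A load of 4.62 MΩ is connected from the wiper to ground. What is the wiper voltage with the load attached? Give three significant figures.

V ≈ 5.40 V

The wiper splits the pot into (1−α)R = 260.7 kΩ above and αR = 69.30 kΩ below.
Lower section ‖ load = 68.28 kΩ.
V_wiper = 26.0 × 68.28/(260.7 + 68.28) = 5.40 V.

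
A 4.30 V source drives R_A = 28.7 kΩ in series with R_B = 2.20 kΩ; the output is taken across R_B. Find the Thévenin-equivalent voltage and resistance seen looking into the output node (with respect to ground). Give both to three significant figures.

V_th is the open-circuit tap voltage: 4.30 × 2.20/(28.7 + 2.20) = 0.306 V.
With the supply zeroed, R_A and R_B appear in parallel from the tap: R_th = R_A‖R_B = (28.7 × 2.20)/30.90 = 2.04 kΩ.

V_th = 0.306 V, R_th = 2.04 kΩ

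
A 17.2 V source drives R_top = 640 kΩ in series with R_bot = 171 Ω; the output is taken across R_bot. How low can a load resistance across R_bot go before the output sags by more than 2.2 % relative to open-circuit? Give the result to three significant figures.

R_L(min) ≈ 7.60 kΩ

Output resistance R_th = R_top‖R_bot = (640000 × 171)/640200 = 171.0 Ω.
The fractional drop is R_th/(R_th + R_L); requiring this ≤ 0.0220 gives R_L ≥ R_th(1/0.0220 − 1) = 171.0 × 44.45 = 7.60 kΩ.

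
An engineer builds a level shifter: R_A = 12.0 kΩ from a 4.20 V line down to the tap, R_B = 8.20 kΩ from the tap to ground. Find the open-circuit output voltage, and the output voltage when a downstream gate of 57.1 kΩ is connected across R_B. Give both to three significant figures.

Open-circuit: V = 4.20 × 8.20/(12.0 + 8.20) = 1.70 V.
With the load, R_B becomes R_B‖R_L = 7.170 kΩ, so V = 4.20 × 7.170/19.17 = 1.57 V.

Unloaded: 1.70 V; loaded: 1.57 V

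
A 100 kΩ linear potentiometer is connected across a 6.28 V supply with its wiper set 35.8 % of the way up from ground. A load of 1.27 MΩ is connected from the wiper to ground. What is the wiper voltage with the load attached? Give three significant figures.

V ≈ 2.21 V

The wiper splits the pot into (1−α)R = 64.20 kΩ above and αR = 35.80 kΩ below.
Lower section ‖ load = 34.82 kΩ.
V_wiper = 6.28 × 34.82/(64.20 + 34.82) = 2.21 V.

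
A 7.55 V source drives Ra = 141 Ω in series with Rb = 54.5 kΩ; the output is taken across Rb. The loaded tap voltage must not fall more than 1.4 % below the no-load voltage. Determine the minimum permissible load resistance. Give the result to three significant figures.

R_L(min) ≈ 9.90 kΩ

Output resistance R_th = Ra‖Rb = (141 × 54500)/54640 = 140.6 Ω.
The fractional drop is R_th/(R_th + R_L); requiring this ≤ 0.0140 gives R_L ≥ R_th(1/0.0140 − 1) = 140.6 × 70.43 = 9.90 kΩ.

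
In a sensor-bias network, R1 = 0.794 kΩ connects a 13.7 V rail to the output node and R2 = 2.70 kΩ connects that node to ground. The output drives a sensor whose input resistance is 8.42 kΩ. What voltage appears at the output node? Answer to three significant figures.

The load sits in parallel with R2: R2‖R_L = (2700 × 8420) / (2700 + 8420) = 2044 Ω.
V_out = 13.7 × 2044 / (794 + 2044) = 13.7 × 2044/2838 = 9.87 V.

V_out ≈ 9.87 V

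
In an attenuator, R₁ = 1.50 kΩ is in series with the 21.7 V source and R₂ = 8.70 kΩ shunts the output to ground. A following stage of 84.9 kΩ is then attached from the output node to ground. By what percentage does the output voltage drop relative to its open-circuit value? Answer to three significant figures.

1.48 %

The divider's output (Thévenin) resistance is R₁‖R₂ = 1.279 kΩ.
Fractional drop under load = R_th/(R_th + R_L) = 1.279 / (1.279 + 84.9) = 0.01485.
So the output falls by 1.48 %.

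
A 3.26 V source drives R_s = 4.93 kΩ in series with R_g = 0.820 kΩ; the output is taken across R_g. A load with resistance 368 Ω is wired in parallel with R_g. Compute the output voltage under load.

The load sits in parallel with R_g: R_g‖R_L = (820 × 368) / (820 + 368) = 254.0 Ω.
V_out = 3.26 × 254.0 / (4930 + 254.0) = 3.26 × 254.0/5184 = 0.160 V.

V_out ≈ 0.160 V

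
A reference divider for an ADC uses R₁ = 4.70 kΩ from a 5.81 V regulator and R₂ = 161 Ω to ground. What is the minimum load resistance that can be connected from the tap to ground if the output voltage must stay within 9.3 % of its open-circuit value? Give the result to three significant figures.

Output resistance R_th = R₁‖R₂ = (4700 × 161)/4861 = 155.7 Ω.
The fractional drop is R_th/(R_th + R_L); requiring this ≤ 0.0930 gives R_L ≥ R_th(1/0.0930 − 1) = 155.7 × 9.753 = 1.52 kΩ.

R_L(min) ≈ 1.52 kΩ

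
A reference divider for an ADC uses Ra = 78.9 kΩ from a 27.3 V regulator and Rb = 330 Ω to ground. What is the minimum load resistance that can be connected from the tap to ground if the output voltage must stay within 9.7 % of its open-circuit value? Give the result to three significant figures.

R_L(min) ≈ 3.06 kΩ

Output resistance R_th = Ra‖Rb = (78900 × 330)/79230 = 328.6 Ω.
The fractional drop is R_th/(R_th + R_L); requiring this ≤ 0.0970 gives R_L ≥ R_th(1/0.0970 − 1) = 328.6 × 9.309 = 3.06 kΩ.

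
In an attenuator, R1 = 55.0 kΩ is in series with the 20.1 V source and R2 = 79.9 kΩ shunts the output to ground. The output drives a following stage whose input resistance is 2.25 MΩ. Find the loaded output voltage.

V_out ≈ 11.7 V

The load sits in parallel with R2: R2‖R_L = (79.9 × 2250) / (79.9 + 2250) = 77.16 kΩ.
V_out = 20.1 × 77.16 / (55.0 + 77.16) = 20.1 × 77.16/132.2 = 11.7 V.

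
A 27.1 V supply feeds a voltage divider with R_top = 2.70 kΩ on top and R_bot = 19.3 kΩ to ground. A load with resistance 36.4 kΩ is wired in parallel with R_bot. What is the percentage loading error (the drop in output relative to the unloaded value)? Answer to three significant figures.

The divider's output (Thévenin) resistance is R_top‖R_bot = 2.369 kΩ.
Fractional drop under load = R_th/(R_th + R_L) = 2.369 / (2.369 + 36.4) = 0.06110.
So the output falls by 6.11 %.

6.11 %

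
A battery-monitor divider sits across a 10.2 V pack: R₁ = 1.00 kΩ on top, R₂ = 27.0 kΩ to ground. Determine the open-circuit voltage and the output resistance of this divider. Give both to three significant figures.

V_th is the open-circuit tap voltage: 10.2 × 27.0/(1.00 + 27.0) = 9.84 V.
With the supply zeroed, R₁ and R₂ appear in parallel from the tap: R_th = R₁‖R₂ = (1.00 × 27.0)/28.00 = 964 Ω.

V_th = 9.84 V, R_th = 964 Ω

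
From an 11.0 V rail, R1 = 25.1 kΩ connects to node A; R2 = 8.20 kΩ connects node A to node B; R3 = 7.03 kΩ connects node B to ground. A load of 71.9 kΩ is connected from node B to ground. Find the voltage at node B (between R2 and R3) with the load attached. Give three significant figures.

V ≈ 1.77 V

At node B, R3 is in parallel with the load: R3‖R_L = 6.404 kΩ.
Below node A the resistance is R2 + (R3‖R_L) = 14.60 kΩ, so V_A = 11.0 × 14.60/39.70 = 4.046 V.
Then V_B = V_A × (R3‖R_L)/(R2 + R3‖R_L) = 4.046 × 6.404/14.60 = 1.77 V.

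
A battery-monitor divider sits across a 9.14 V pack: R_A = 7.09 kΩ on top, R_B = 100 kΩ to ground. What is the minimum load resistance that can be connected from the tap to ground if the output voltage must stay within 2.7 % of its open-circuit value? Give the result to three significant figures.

Output resistance R_th = R_A‖R_B = (7.09 × 100)/107.1 = 6.621 kΩ.
The fractional drop is R_th/(R_th + R_L); requiring this ≤ 0.0270 gives R_L ≥ R_th(1/0.0270 − 1) = 6.621 × 36.04 = 239 kΩ.

R_L(min) ≈ 239 kΩ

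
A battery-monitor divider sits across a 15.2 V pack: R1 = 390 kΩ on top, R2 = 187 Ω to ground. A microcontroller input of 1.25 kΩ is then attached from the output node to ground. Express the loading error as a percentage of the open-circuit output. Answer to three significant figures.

13.0 %

The divider's output (Thévenin) resistance is R1‖R2 = 186.9 Ω.
Fractional drop under load = R_th/(R_th + R_L) = 186.9 / (186.9 + 1250) = 0.1301.
So the output falls by 13.0 %.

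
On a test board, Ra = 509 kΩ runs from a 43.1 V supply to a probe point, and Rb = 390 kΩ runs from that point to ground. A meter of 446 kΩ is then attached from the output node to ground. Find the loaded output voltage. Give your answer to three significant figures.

V_out ≈ 12.5 V

The load sits in parallel with Rb: Rb‖R_L = (390 × 446) / (390 + 446) = 208.1 kΩ.
V_out = 43.1 × 208.1 / (509 + 208.1) = 43.1 × 208.1/717.1 = 12.5 V.
(Unloaded it would have been 18.7 V.)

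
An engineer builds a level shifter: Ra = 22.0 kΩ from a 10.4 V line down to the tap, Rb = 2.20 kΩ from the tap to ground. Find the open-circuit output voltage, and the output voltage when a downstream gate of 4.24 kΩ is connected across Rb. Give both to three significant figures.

Open-circuit: V = 10.4 × 2.20/(22.0 + 2.20) = 0.945 V.
With the load, Rb becomes Rb‖R_L = 1.448 kΩ, so V = 10.4 × 1.448/23.45 = 0.642 V.

Unloaded: 0.945 V; loaded: 0.642 V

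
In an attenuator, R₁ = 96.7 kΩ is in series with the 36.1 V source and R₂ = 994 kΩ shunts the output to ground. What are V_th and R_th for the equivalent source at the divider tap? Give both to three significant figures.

V_th is the open-circuit tap voltage: 36.1 × 994/(96.7 + 994) = 32.9 V.
With the supply zeroed, R₁ and R₂ appear in parallel from the tap: R_th = R₁‖R₂ = (96.7 × 994)/1091 = 88.1 kΩ.

V_th = 32.9 V, R_th = 88.1 kΩ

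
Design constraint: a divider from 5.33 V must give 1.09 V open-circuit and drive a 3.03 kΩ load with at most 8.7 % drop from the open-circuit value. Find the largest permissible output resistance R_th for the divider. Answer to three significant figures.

R_th ≤ 289 Ω

Loading drop = R_th/(R_th + R_L) ≤ 0.0870, so R_th ≤ R_L · ε/(1−ε) = 3.03 kΩ × 0.0870/0.9130 = 289 Ω.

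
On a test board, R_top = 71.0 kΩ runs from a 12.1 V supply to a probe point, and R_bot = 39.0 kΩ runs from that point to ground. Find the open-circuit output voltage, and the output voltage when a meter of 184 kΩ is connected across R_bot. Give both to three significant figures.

Open-circuit: V = 12.1 × 39.0/(71.0 + 39.0) = 4.29 V.
With the load, R_bot becomes R_bot‖R_L = 32.18 kΩ, so V = 12.1 × 32.18/103.2 = 3.77 V.

Unloaded: 4.29 V; loaded: 3.77 V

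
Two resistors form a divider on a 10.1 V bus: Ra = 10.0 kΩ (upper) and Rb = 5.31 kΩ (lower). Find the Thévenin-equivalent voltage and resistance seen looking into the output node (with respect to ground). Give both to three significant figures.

V_th is the open-circuit tap voltage: 10.1 × 5.31/(10.0 + 5.31) = 3.50 V.
With the supply zeroed, Ra and Rb appear in parallel from the tap: R_th = Ra‖Rb = (10.0 × 5.31)/15.31 = 3.47 kΩ.

V_th = 3.50 V, R_th = 3.47 kΩ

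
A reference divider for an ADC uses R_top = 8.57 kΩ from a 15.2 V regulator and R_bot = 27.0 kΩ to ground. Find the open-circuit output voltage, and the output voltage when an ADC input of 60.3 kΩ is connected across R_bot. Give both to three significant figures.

Open-circuit: V = 15.2 × 27.0/(8.57 + 27.0) = 11.5 V.
With the load, R_bot becomes R_bot‖R_L = 18.65 kΩ, so V = 15.2 × 18.65/27.22 = 10.4 V.

Unloaded: 11.5 V; loaded: 10.4 V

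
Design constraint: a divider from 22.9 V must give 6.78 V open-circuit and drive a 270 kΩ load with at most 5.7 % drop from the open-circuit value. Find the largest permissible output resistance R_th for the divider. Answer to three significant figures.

R_th ≤ 16.3 kΩ

Loading drop = R_th/(R_th + R_L) ≤ 0.0570, so R_th ≤ R_L · ε/(1−ε) = 270 kΩ × 0.0570/0.9430 = 16.3 kΩ.
(Any R1, R2 with R2/(R1+R2) = 0.296 and R1‖R2 ≤ 16.3 kΩ will meet the spec.)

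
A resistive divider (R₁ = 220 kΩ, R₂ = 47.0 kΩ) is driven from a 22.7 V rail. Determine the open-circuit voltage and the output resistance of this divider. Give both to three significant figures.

V_th is the open-circuit tap voltage: 22.7 × 47.0/(220 + 47.0) = 4.00 V.
With the supply zeroed, R₁ and R₂ appear in parallel from the tap: R_th = R₁‖R₂ = (220 × 47.0)/267.0 = 38.7 kΩ.

V_th = 4.00 V, R_th = 38.7 kΩ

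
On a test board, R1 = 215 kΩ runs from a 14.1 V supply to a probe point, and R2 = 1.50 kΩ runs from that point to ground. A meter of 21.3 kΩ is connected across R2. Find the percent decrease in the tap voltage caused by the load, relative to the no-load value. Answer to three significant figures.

The divider's output (Thévenin) resistance is R1‖R2 = 1.490 kΩ.
Fractional drop under load = R_th/(R_th + R_L) = 1.490 / (1.490 + 21.3) = 0.06536.
So the output falls by 6.54 %.

6.54 %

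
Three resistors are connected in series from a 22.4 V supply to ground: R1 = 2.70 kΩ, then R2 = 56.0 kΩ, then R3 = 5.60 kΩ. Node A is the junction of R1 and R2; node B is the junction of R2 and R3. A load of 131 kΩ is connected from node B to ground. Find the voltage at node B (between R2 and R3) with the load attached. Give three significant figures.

V ≈ 1.88 V

At node B, R3 is in parallel with the load: R3‖R_L = 5.370 kΩ.
Below node A the resistance is R2 + (R3‖R_L) = 61.37 kΩ, so V_A = 22.4 × 61.37/64.07 = 21.46 V.
Then V_B = V_A × (R3‖R_L)/(R2 + R3‖R_L) = 21.46 × 5.370/61.37 = 1.88 V.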